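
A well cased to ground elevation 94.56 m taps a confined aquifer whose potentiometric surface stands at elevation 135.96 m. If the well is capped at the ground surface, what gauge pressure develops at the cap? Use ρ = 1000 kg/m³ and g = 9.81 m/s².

Head above the cap: Δh = 135.96 − 94.56 = 41.40 m.
P = ρgΔh = 1000 × 9.81 × 41.40 = 406134 Pa ≈ 406 kPa.

P ≈ 406 kPa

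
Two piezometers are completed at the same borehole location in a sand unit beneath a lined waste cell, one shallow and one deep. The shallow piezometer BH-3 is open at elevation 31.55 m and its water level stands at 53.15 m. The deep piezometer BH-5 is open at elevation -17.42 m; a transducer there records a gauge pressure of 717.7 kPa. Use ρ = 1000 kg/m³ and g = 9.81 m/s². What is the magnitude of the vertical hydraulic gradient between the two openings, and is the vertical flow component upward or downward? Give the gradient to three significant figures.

|i_v| ≈ 0.0529; vertical flow is upward

Total head at BH-3: h = 53.15 m (water level in the standpipe).
Pressure head at BH-5: ψ = P/(ρg) = 717.7×1000 / (1000 × 9.81) = 73.16 m.
Total head at BH-5: h = z + ψ = -17.42 + 73.16 = 55.74 m.
Δh = h(BH-3) − h(BH-5) = 53.15 − 55.74 = -2.59 m.
Vertical separation Δz = 31.55 − (-17.42) = 48.97 m.
|i_v| = |Δh| / Δz = 2.59 / 48.97 = 0.0529.
Head is higher in the deep piezometer, so vertical flow is upward (discharge condition).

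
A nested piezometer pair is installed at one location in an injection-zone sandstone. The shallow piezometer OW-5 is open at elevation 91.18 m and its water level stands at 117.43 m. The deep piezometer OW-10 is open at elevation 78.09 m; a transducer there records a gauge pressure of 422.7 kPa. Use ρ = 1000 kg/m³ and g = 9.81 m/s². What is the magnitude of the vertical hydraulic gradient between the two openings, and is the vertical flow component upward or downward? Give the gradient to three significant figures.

Total head at OW-5: h = 117.43 m (water level in the standpipe).
Pressure head at OW-10: ψ = P/(ρg) = 422.7×1000 / (1000 × 9.81) = 43.09 m.
Total head at OW-10: h = z + ψ = 78.09 + 43.09 = 121.18 m.
Δh = h(OW-5) − h(OW-10) = 117.43 − 121.18 = -3.75 m.
Vertical separation Δz = 91.18 − 78.09 = 13.09 m.
|i_v| = |Δh| / Δz = 3.75 / 13.09 = 0.286.
Head is higher in the deep piezometer, so vertical flow is upward (discharge condition).

|i_v| ≈ 0.286; vertical flow is upward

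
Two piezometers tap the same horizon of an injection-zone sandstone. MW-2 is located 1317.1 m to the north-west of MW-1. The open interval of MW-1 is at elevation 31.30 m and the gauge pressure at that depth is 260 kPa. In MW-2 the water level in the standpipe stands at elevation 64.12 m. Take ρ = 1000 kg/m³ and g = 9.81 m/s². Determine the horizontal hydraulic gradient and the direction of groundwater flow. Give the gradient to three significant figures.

i ≈ 0.00480; groundwater flows toward the south-east

Pressure head at MW-1: ψ = P/(ρg) = 260×1000 / (1000 × 9.81) = 26.50 m.
Total head at MW-1: h = z + ψ = 31.30 + 26.50 = 57.80 m.
Total head at MW-2: h = 64.12 m (water level in the piezometer is the total head).
Head difference: h(MW-1) − h(MW-2) = 57.80 − 64.12 = -6.32 m.
Hydraulic gradient: i = |Δh| / L = 6.32 / 1317.1 = 0.00480.
Flow is from higher to lower head: from MW-2 toward MW-1, i.e. toward the south-east.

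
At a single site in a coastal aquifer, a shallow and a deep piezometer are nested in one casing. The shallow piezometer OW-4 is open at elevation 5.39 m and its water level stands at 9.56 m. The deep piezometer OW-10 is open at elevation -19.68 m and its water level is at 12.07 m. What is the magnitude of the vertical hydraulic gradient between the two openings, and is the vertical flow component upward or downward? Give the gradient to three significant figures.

Total head at OW-4: h = 9.56 m (water level in the standpipe).
Total head at OW-10: h = 12.07 m.
Δh = h(OW-4) − h(OW-10) = 9.56 − 12.07 = -2.51 m.
Vertical separation Δz = 5.39 − (-19.68) = 25.07 m.
|i_v| = |Δh| / Δz = 2.51 / 25.07 = 0.100.
Head is higher in the deep piezometer, so vertical flow is upward (discharge condition).

|i_v| ≈ 0.100; vertical flow is upward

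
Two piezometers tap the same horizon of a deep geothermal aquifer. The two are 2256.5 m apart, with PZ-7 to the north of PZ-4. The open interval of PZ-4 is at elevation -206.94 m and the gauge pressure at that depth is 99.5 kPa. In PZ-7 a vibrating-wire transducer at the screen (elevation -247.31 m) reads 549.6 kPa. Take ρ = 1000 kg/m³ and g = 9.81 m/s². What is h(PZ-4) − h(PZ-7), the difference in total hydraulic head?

Δh ≈ -5.51 m

Pressure head at PZ-4: ψ = P/(ρg) = 99.5×1000 / (1000 × 9.81) = 10.14 m.
Total head at PZ-4: h = z + ψ = -206.94 + 10.14 = -196.80 m.
Pressure head at PZ-7: ψ = P/(ρg) = 549.6×1000 / (1000 × 9.81) = 56.02 m.
Total head at PZ-7: h = z + ψ = -247.31 + 56.02 = -191.29 m.
Head difference: h(PZ-4) − h(PZ-7) = -196.80 − (-191.29) = -5.51 m.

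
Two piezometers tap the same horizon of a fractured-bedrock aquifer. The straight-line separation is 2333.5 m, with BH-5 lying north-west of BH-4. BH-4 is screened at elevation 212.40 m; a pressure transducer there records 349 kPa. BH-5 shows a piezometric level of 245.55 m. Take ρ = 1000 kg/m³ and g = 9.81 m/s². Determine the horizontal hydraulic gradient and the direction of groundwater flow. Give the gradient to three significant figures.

Pressure head at BH-4: ψ = P/(ρg) = 349×1000 / (1000 × 9.81) = 35.58 m.
Total head at BH-4: h = z + ψ = 212.40 + 35.58 = 247.98 m.
Total head at BH-5: h = 245.55 m (water level in the piezometer is the total head).
Head difference: h(BH-4) − h(BH-5) = 247.98 − 245.55 = 2.43 m.
Hydraulic gradient: i = |Δh| / L = 2.43 / 2333.5 = 0.00104.
Flow is from higher to lower head: from BH-4 toward BH-5, i.e. toward the north-west.

i ≈ 0.00104; groundwater flows toward the north-west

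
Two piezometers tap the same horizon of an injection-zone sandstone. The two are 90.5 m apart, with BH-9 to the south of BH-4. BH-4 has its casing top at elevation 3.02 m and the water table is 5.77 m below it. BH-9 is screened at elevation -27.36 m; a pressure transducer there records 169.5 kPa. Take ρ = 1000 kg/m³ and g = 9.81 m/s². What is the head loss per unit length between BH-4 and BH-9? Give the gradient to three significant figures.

i ≈ 0.0810 m/m

Total head at BH-4: h = 3.02 − 5.77 = -2.75 m.
Pressure head at BH-9: ψ = P/(ρg) = 169.5×1000 / (1000 × 9.81) = 17.28 m.
Total head at BH-9: h = z + ψ = -27.36 + 17.28 = -10.08 m.
Head difference: h(BH-4) − h(BH-9) = -2.75 − (-10.08) = 7.33 m.
Hydraulic gradient: i = |Δh| / L = 7.33 / 90.5 = 0.0810.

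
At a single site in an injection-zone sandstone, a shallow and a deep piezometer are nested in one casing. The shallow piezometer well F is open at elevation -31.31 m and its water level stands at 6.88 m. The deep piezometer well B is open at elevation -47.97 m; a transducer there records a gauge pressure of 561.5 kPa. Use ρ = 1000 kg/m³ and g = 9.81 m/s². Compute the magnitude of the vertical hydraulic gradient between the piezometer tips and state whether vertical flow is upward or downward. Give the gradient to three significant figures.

|i_v| ≈ 0.143; vertical flow is upward

Total head at well F: h = 6.88 m (water level in the standpipe).
Pressure head at well B: ψ = P/(ρg) = 561.5×1000 / (1000 × 9.81) = 57.24 m.
Total head at well B: h = z + ψ = -47.97 + 57.24 = 9.27 m.
Δh = h(well F) − h(well B) = 6.88 − 9.27 = -2.39 m.
Vertical separation Δz = -31.31 − (-47.97) = 16.66 m.
|i_v| = |Δh| / Δz = 2.39 / 16.66 = 0.143.
Head is higher in the deep piezometer, so vertical flow is upward (discharge condition).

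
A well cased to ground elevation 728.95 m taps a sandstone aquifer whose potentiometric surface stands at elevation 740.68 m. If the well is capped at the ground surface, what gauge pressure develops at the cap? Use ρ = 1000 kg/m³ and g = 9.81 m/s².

P ≈ 115 kPa

Head above the cap: Δh = 740.68 − 728.95 = 11.73 m.
P = ρgΔh = 1000 × 9.81 × 11.73 = 115071 Pa ≈ 115 kPa.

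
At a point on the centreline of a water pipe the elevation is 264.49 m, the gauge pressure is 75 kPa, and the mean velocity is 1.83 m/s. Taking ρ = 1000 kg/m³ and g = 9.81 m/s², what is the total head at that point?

Pressure head ψ = P/(ρg) = 75×1000 / (1000 × 9.81) = 7.65 m.
Velocity head = v²/(2g) = 1.83² / (2 × 9.81) = 0.171 m.
h = z + ψ + v²/(2g) = 264.49 + 7.65 + 0.171 = 272.31 m.

h ≈ 272.31 m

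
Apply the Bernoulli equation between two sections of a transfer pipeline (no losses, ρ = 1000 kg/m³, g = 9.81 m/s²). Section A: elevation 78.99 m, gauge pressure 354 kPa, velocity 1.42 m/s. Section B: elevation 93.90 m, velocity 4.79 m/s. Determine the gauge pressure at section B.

P₂ ≈ 197 kPa

Pressure head at A: ψ₁ = P₁/(ρg) = 354×1000 / (1000 × 9.81) = 36.09 m.
Velocity heads: v₁²/2g = 1.42²/19.62 = 0.103 m; v₂²/2g = 4.79²/19.62 = 1.169 m.
Total head H = z₁ + ψ₁ + v₁²/2g = 78.99 + 36.09 + 0.103 = 115.18 m.
ψ₂ = H − z₂ − v₂²/2g = 115.18 − 93.90 − 1.169 = 20.11 m.
P₂ = ρgψ₂ = 1000 × 9.81 × 20.11 ≈ 197 kPa.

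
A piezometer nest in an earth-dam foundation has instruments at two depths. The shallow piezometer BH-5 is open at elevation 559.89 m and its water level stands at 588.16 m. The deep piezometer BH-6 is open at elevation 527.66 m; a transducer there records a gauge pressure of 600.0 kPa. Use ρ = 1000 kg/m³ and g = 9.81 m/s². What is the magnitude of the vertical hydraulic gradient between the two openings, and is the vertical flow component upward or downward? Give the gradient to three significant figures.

Total head at BH-5: h = 588.16 m (water level in the standpipe).
Pressure head at BH-6: ψ = P/(ρg) = 600.0×1000 / (1000 × 9.81) = 61.16 m.
Total head at BH-6: h = z + ψ = 527.66 + 61.16 = 588.82 m.
Δh = h(BH-5) − h(BH-6) = 588.16 − 588.82 = -0.66 m.
Vertical separation Δz = 559.89 − 527.66 = 32.23 m.
|i_v| = |Δh| / Δz = 0.66 / 32.23 = 0.0205.
Head is higher in the deep piezometer, so vertical flow is upward (discharge condition).

|i_v| ≈ 0.0205; vertical flow is upward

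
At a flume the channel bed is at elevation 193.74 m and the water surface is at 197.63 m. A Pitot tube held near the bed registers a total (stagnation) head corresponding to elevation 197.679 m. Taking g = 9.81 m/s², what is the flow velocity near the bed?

v ≈ 0.980 m/s

Near the bed, under hydrostatic conditions, the piezometric head (z + ψ) equals the free-surface elevation, 197.63 m.
Velocity head = total − piezometric = 197.679 − 197.63 = 0.049 m.
v = √(2g·h_v) = √(2 × 9.81 × 0.049) = 0.980 m/s.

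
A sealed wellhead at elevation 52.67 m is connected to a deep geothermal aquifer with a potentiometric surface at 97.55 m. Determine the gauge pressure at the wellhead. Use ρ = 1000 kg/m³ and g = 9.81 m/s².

Head above the cap: Δh = 97.55 − 52.67 = 44.88 m.
P = ρgΔh = 1000 × 9.81 × 44.88 = 440273 Pa ≈ 440 kPa.

P ≈ 440 kPa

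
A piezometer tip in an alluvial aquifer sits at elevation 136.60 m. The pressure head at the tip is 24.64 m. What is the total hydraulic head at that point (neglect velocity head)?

h = z + ψ = 136.60 + 24.64 = 161.24 m.

h ≈ 161.24 m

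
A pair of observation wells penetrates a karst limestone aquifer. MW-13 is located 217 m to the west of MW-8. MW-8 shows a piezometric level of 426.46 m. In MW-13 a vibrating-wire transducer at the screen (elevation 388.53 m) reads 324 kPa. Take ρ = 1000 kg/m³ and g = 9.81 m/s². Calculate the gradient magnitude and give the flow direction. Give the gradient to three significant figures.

Total head at MW-8: h = 426.46 m (water level in the piezometer is the total head).
Pressure head at MW-13: ψ = P/(ρg) = 324×1000 / (1000 × 9.81) = 33.03 m.
Total head at MW-13: h = z + ψ = 388.53 + 33.03 = 421.56 m.
Head difference: h(MW-8) − h(MW-13) = 426.46 − 421.56 = 4.90 m.
Hydraulic gradient: i = |Δh| / L = 4.90 / 217 = 0.0226.
Flow is from higher to lower head: from MW-8 toward MW-13, i.e. toward the west.

i ≈ 0.0226; groundwater flows toward the west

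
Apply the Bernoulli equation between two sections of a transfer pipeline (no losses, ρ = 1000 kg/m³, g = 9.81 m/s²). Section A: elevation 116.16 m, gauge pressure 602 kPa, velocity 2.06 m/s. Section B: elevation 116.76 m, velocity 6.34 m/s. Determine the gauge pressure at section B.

Pressure head at A: ψ₁ = P₁/(ρg) = 602×1000 / (1000 × 9.81) = 61.37 m.
Velocity heads: v₁²/2g = 2.06²/19.62 = 0.216 m; v₂²/2g = 6.34²/19.62 = 2.049 m.
Total head H = z₁ + ψ₁ + v₁²/2g = 116.16 + 61.37 + 0.216 = 177.75 m.
ψ₂ = H − z₂ − v₂²/2g = 177.75 − 116.76 − 2.049 = 58.94 m.
P₂ = ρgψ₂ = 1000 × 9.81 × 58.94 ≈ 578 kPa.

P₂ ≈ 578 kPa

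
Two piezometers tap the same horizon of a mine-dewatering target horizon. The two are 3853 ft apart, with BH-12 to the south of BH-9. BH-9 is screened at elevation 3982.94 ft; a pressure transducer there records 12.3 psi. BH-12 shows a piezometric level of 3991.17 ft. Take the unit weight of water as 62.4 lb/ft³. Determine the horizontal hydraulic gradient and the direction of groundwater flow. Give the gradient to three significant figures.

Pressure head at BH-9: ψ = 144·P/γ = 144 × 12.3 / 62.4 = 28.38 ft.
Total head at BH-9: h = z + ψ = 3982.94 + 28.38 = 4011.32 ft.
Total head at BH-12: h = 3991.17 ft (water level in the piezometer is the total head).
Head difference: h(BH-9) − h(BH-12) = 4011.32 − 3991.17 = 20.15 ft.
Hydraulic gradient: i = |Δh| / L = 20.15 / 3853 = 0.00523.
Flow is from higher to lower head: from BH-9 toward BH-12, i.e. toward the south.

i ≈ 0.00523; groundwater flows toward the south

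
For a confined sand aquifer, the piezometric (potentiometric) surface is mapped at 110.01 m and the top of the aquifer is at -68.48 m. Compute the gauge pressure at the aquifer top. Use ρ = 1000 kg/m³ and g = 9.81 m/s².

Pressure head at the aquifer top: ψ = h − z = 110.01 − (-68.48) = 178.49 m.
P = ρgψ = 1000 × 9.81 × 178.49 = 1750987 Pa ≈ 1750 kPa.

P ≈ 1750 kPa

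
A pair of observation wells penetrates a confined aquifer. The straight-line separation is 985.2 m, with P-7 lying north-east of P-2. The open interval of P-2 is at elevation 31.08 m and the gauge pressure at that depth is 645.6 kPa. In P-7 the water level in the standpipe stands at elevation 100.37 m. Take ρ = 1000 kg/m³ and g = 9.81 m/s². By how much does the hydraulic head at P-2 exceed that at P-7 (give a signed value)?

Δh ≈ -3.48 m

Pressure head at P-2: ψ = P/(ρg) = 645.6×1000 / (1000 × 9.81) = 65.81 m.
Total head at P-2: h = z + ψ = 31.08 + 65.81 = 96.89 m.
Total head at P-7: h = 100.37 m (water level in the piezometer is the total head).
Head difference: h(P-2) − h(P-7) = 96.89 − 100.37 = -3.48 m.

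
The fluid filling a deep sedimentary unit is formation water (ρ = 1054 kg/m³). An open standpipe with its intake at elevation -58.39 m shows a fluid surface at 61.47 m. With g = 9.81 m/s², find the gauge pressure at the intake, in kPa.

P ≈ 1240 kPa

Pressure head ψ = h − z = 61.47 − (-58.39) = 119.86 m.
P = ρgψ = 1054 × 9.81 × 119.86 = 1239321 Pa ≈ 1240 kPa.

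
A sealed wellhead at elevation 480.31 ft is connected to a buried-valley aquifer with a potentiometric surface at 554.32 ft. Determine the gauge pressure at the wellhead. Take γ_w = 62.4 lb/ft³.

P ≈ 32.1 psi

Head above the cap: Δh = 554.32 − 480.31 = 74.01 ft.
P = γΔh/144 = 62.4 × 74.01 / 144 = 32.1 psi.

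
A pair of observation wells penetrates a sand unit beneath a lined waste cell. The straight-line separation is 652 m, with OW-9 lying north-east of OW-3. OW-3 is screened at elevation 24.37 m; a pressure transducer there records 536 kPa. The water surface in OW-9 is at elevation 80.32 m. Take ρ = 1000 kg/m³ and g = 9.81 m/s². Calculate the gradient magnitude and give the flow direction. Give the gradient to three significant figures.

Pressure head at OW-3: ψ = P/(ρg) = 536×1000 / (1000 × 9.81) = 54.64 m.
Total head at OW-3: h = z + ψ = 24.37 + 54.64 = 79.01 m.
Total head at OW-9: h = 80.32 m (water level in the piezometer is the total head).
Head difference: h(OW-3) − h(OW-9) = 79.01 − 80.32 = -1.31 m.
Hydraulic gradient: i = |Δh| / L = 1.31 / 652 = 0.00201.
Flow is from higher to lower head: from OW-9 toward OW-3, i.e. toward the south-west.

i ≈ 0.00201; groundwater flows toward the south-west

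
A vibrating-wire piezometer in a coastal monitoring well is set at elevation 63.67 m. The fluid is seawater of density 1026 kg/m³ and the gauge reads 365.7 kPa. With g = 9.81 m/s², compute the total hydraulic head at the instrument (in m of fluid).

h ≈ 100.00 m

ψ = P/(ρg) = 365.7×1000 / (1026 × 9.81) = 36.33 m.
h = z + ψ = 63.67 + 36.33 = 100.00 m.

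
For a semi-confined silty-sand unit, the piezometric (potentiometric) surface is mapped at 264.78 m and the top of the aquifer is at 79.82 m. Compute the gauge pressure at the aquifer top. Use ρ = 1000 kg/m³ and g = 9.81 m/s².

P ≈ 1810 kPa

Pressure head at the aquifer top: ψ = h − z = 264.78 − 79.82 = 184.96 m.
P = ρgψ = 1000 × 9.81 × 184.96 = 1814458 Pa ≈ 1810 kPa.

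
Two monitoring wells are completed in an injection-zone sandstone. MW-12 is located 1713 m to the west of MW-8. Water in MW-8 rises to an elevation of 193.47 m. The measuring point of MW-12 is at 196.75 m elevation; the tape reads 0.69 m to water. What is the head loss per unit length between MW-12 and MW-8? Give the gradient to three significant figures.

i ≈ 0.00151 m/m

Total head at MW-8: h = 193.47 m (water level in the piezometer is the total head).
Total head at MW-12: h = 196.75 − 0.69 = 196.06 m.
Head difference: h(MW-8) − h(MW-12) = 193.47 − 196.06 = -2.59 m.
Hydraulic gradient: i = |Δh| / L = 2.59 / 1713 = 0.00151.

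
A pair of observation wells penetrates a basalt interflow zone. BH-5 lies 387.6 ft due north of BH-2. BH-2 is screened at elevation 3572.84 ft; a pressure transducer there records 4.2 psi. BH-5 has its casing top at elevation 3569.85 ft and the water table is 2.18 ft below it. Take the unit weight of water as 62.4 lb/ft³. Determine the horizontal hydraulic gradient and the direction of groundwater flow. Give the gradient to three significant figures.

i ≈ 0.0383; groundwater flows toward the north

Pressure head at BH-2: ψ = 144·P/γ = 144 × 4.2 / 62.4 = 9.69 ft.
Total head at BH-2: h = z + ψ = 3572.84 + 9.69 = 3582.53 ft.
Total head at BH-5: h = 3569.85 − 2.18 = 3567.67 ft.
Head difference: h(BH-2) − h(BH-5) = 3582.53 − 3567.67 = 14.86 ft.
Hydraulic gradient: i = |Δh| / L = 14.86 / 387.6 = 0.0383.
Flow is from higher to lower head: from BH-2 toward BH-5, i.e. toward the north.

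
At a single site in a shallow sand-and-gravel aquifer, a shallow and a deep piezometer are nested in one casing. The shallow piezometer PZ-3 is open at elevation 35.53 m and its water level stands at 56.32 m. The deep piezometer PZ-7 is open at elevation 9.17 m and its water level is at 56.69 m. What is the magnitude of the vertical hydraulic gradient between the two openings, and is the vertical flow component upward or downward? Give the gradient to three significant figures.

|i_v| ≈ 0.0140; vertical flow is upward

Total head at PZ-3: h = 56.32 m (water level in the standpipe).
Total head at PZ-7: h = 56.69 m.
Δh = h(PZ-3) − h(PZ-7) = 56.32 − 56.69 = -0.37 m.
Vertical separation Δz = 35.53 − 9.17 = 26.36 m.
|i_v| = |Δh| / Δz = 0.37 / 26.36 = 0.0140.
Head is higher in the deep piezometer, so vertical flow is upward (discharge condition).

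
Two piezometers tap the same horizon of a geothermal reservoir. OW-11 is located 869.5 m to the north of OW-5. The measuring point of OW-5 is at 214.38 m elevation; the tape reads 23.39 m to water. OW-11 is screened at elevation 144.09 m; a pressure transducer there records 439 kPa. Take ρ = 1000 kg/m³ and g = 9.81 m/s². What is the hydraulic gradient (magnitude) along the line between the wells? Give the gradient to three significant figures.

Total head at OW-5: h = 214.38 − 23.39 = 190.99 m.
Pressure head at OW-11: ψ = P/(ρg) = 439×1000 / (1000 × 9.81) = 44.75 m.
Total head at OW-11: h = z + ψ = 144.09 + 44.75 = 188.84 m.
Head difference: h(OW-5) − h(OW-11) = 190.99 − 188.84 = 2.15 m.
Hydraulic gradient: i = |Δh| / L = 2.15 / 869.5 = 0.00247.

i ≈ 0.00247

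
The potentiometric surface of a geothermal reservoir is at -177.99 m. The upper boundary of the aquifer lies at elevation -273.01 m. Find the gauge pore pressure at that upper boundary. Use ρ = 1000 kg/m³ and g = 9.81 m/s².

P ≈ 932 kPa

Pressure head at the aquifer top: ψ = h − z = -177.99 − (-273.01) = 95.02 m.
P = ρgψ = 1000 × 9.81 × 95.02 = 932146 Pa ≈ 932 kPa.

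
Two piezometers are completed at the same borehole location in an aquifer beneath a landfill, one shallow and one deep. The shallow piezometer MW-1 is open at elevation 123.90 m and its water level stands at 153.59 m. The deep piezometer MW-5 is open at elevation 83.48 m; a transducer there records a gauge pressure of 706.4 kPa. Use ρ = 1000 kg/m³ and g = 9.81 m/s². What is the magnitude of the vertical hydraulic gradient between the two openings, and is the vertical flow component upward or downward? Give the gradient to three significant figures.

Total head at MW-1: h = 153.59 m (water level in the standpipe).
Pressure head at MW-5: ψ = P/(ρg) = 706.4×1000 / (1000 × 9.81) = 72.01 m.
Total head at MW-5: h = z + ψ = 83.48 + 72.01 = 155.49 m.
Δh = h(MW-1) − h(MW-5) = 153.59 − 155.49 = -1.90 m.
Vertical separation Δz = 123.90 − 83.48 = 40.42 m.
|i_v| = |Δh| / Δz = 1.90 / 40.42 = 0.0470.
Head is higher in the deep piezometer, so vertical flow is upward (discharge condition).

|i_v| ≈ 0.0470; vertical flow is upward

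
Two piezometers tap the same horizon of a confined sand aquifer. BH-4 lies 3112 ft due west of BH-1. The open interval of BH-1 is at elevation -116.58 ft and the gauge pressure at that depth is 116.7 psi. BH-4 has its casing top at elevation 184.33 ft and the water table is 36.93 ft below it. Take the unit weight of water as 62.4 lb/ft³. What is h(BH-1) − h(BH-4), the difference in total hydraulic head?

Δh ≈ 5.33 ft

Pressure head at BH-1: ψ = 144·P/γ = 144 × 116.7 / 62.4 = 269.31 ft.
Total head at BH-1: h = z + ψ = -116.58 + 269.31 = 152.73 ft.
Total head at BH-4: h = 184.33 − 36.93 = 147.40 ft.
Head difference: h(BH-1) − h(BH-4) = 152.73 − 147.40 = 5.33 ft.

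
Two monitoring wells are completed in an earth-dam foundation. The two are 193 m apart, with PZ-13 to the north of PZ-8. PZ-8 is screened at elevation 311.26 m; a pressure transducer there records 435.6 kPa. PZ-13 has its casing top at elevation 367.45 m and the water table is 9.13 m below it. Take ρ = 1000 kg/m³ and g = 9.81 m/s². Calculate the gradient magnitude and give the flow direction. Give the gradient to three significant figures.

Pressure head at PZ-8: ψ = P/(ρg) = 435.6×1000 / (1000 × 9.81) = 44.40 m.
Total head at PZ-8: h = z + ψ = 311.26 + 44.40 = 355.66 m.
Total head at PZ-13: h = 367.45 − 9.13 = 358.32 m.
Head difference: h(PZ-8) − h(PZ-13) = 355.66 − 358.32 = -2.66 m.
Hydraulic gradient: i = |Δh| / L = 2.66 / 193 = 0.0138.
Flow is from higher to lower head: from PZ-13 toward PZ-8, i.e. toward the south.

i ≈ 0.0138; groundwater flows toward the south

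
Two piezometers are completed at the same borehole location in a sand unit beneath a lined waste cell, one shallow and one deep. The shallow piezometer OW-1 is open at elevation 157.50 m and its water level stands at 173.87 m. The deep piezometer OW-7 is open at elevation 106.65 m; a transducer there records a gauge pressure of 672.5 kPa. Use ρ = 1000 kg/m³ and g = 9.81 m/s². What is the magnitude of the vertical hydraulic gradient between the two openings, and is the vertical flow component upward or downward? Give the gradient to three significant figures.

Total head at OW-1: h = 173.87 m (water level in the standpipe).
Pressure head at OW-7: ψ = P/(ρg) = 672.5×1000 / (1000 × 9.81) = 68.55 m.
Total head at OW-7: h = z + ψ = 106.65 + 68.55 = 175.20 m.
Δh = h(OW-1) − h(OW-7) = 173.87 − 175.20 = -1.33 m.
Vertical separation Δz = 157.50 − 106.65 = 50.85 m.
|i_v| = |Δh| / Δz = 1.33 / 50.85 = 0.0262.
Head is higher in the deep piezometer, so vertical flow is upward (discharge condition).

|i_v| ≈ 0.0262; vertical flow is upward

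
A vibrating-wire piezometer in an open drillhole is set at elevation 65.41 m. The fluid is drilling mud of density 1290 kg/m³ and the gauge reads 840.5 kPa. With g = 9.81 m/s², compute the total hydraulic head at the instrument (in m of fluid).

ψ = P/(ρg) = 840.5×1000 / (1290 × 9.81) = 66.42 m.
h = z + ψ = 65.41 + 66.42 = 131.83 m.

h ≈ 131.83 m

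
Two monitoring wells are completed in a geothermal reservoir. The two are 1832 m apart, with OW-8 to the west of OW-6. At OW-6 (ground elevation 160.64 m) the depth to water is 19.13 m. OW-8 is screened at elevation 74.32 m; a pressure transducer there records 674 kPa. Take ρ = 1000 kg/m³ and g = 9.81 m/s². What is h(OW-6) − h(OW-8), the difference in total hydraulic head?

Δh ≈ -1.52 m

Total head at OW-6: h = 160.64 − 19.13 = 141.51 m.
Pressure head at OW-8: ψ = P/(ρg) = 674×1000 / (1000 × 9.81) = 68.71 m.
Total head at OW-8: h = z + ψ = 74.32 + 68.71 = 143.03 m.
Head difference: h(OW-6) − h(OW-8) = 141.51 − 143.03 = -1.52 m.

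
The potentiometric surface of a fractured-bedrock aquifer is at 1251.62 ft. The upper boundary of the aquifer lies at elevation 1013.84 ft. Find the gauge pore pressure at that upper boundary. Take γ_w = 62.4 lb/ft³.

P ≈ 103 psi

Pressure head at the aquifer top: ψ = h − z = 1251.62 − 1013.84 = 237.78 ft.
P = γψ/144 = 62.4 × 237.78 / 144 = 103 psi.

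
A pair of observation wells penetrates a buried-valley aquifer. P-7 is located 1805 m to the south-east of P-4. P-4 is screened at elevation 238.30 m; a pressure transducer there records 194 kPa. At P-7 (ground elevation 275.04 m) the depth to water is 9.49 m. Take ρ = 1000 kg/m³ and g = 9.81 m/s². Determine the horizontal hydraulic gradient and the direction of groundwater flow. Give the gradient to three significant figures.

i ≈ 0.00414; groundwater flows toward the north-west

Pressure head at P-4: ψ = P/(ρg) = 194×1000 / (1000 × 9.81) = 19.78 m.
Total head at P-4: h = z + ψ = 238.30 + 19.78 = 258.08 m.
Total head at P-7: h = 275.04 − 9.49 = 265.55 m.
Head difference: h(P-4) − h(P-7) = 258.08 − 265.55 = -7.47 m.
Hydraulic gradient: i = |Δh| / L = 7.47 / 1805 = 0.00414.
Flow is from higher to lower head: from P-7 toward P-4, i.e. toward the north-west.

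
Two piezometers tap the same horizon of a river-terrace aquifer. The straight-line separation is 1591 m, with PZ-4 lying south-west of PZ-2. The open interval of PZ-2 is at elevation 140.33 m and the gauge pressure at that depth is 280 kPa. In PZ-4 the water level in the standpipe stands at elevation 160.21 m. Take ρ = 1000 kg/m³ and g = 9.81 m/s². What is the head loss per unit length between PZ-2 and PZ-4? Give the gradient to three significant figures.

i ≈ 0.00544 m/m

Pressure head at PZ-2: ψ = P/(ρg) = 280×1000 / (1000 × 9.81) = 28.54 m.
Total head at PZ-2: h = z + ψ = 140.33 + 28.54 = 168.87 m.
Total head at PZ-4: h = 160.21 m (water level in the piezometer is the total head).
Head difference: h(PZ-2) − h(PZ-4) = 168.87 − 160.21 = 8.66 m.
Hydraulic gradient: i = |Δh| / L = 8.66 / 1591 = 0.00544.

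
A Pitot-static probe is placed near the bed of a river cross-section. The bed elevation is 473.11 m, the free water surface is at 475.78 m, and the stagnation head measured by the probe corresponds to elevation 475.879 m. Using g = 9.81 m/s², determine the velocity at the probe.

v ≈ 1.39 m/s

Near the bed, under hydrostatic conditions, the piezometric head (z + ψ) equals the free-surface elevation, 475.78 m.
Velocity head = total − piezometric = 475.879 − 475.78 = 0.099 m.
v = √(2g·h_v) = √(2 × 9.81 × 0.099) = 1.39 m/s.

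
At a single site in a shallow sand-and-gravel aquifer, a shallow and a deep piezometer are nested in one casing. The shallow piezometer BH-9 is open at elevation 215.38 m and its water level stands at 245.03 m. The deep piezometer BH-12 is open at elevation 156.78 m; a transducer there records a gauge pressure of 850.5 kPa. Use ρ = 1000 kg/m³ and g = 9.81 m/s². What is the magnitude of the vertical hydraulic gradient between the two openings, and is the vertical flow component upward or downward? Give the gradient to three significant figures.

Total head at BH-9: h = 245.03 m (water level in the standpipe).
Pressure head at BH-12: ψ = P/(ρg) = 850.5×1000 / (1000 × 9.81) = 86.70 m.
Total head at BH-12: h = z + ψ = 156.78 + 86.70 = 243.48 m.
Δh = h(BH-9) − h(BH-12) = 245.03 − 243.48 = 1.55 m.
Vertical separation Δz = 215.38 − 156.78 = 58.60 m.
|i_v| = |Δh| / Δz = 1.55 / 58.60 = 0.0265.
Head is higher in the shallow piezometer, so vertical flow is downward (recharge condition).

|i_v| ≈ 0.0265; vertical flow is downward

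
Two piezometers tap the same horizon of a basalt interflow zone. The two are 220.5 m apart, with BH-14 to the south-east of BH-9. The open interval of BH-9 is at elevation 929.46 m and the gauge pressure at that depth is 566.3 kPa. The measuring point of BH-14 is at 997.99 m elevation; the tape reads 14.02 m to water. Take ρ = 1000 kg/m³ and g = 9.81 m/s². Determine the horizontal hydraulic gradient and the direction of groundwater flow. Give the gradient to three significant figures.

Pressure head at BH-9: ψ = P/(ρg) = 566.3×1000 / (1000 × 9.81) = 57.73 m.
Total head at BH-9: h = z + ψ = 929.46 + 57.73 = 987.19 m.
Total head at BH-14: h = 997.99 − 14.02 = 983.97 m.
Head difference: h(BH-9) − h(BH-14) = 987.19 − 983.97 = 3.22 m.
Hydraulic gradient: i = |Δh| / L = 3.22 / 220.5 = 0.0146.
Flow is from higher to lower head: from BH-9 toward BH-14, i.e. toward the south-east.

i ≈ 0.0146; groundwater flows toward the south-east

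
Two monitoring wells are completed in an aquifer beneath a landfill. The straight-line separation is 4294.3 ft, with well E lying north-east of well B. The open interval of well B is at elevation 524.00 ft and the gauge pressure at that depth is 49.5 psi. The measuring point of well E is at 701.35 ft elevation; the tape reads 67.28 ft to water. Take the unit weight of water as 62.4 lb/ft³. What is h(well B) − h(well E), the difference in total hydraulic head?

Pressure head at well B: ψ = 144·P/γ = 144 × 49.5 / 62.4 = 114.23 ft.
Total head at well B: h = z + ψ = 524.00 + 114.23 = 638.23 ft.
Total head at well E: h = 701.35 − 67.28 = 634.07 ft.
Head difference: h(well B) − h(well E) = 638.23 − 634.07 = 4.16 ft.

Δh ≈ 4.16 ft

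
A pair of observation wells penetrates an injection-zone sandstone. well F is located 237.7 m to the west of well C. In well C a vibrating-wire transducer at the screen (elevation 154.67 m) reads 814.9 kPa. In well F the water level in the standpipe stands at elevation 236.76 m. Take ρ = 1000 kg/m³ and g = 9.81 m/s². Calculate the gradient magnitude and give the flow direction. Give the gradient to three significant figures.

Pressure head at well C: ψ = P/(ρg) = 814.9×1000 / (1000 × 9.81) = 83.07 m.
Total head at well C: h = z + ψ = 154.67 + 83.07 = 237.74 m.
Total head at well F: h = 236.76 m (water level in the piezometer is the total head).
Head difference: h(well C) − h(well F) = 237.74 − 236.76 = 0.98 m.
Hydraulic gradient: i = |Δh| / L = 0.98 / 237.7 = 0.00412.
Flow is from higher to lower head: from well C toward well F, i.e. toward the west.

i ≈ 0.00412; groundwater flows toward the west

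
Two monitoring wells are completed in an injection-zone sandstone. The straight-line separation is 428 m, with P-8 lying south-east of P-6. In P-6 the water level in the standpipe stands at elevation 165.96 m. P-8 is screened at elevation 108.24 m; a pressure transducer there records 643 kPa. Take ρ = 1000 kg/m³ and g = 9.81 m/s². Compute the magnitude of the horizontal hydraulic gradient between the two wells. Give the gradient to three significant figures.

Total head at P-6: h = 165.96 m (water level in the piezometer is the total head).
Pressure head at P-8: ψ = P/(ρg) = 643×1000 / (1000 × 9.81) = 65.55 m.
Total head at P-8: h = z + ψ = 108.24 + 65.55 = 173.79 m.
Head difference: h(P-6) − h(P-8) = 165.96 − 173.79 = -7.83 m.
Hydraulic gradient: i = |Δh| / L = 7.83 / 428 = 0.0183.

i ≈ 0.0183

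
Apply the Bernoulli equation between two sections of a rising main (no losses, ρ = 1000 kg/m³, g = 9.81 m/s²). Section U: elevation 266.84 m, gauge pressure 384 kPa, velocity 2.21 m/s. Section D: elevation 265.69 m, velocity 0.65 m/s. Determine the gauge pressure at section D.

Pressure head at U: ψ₁ = P₁/(ρg) = 384×1000 / (1000 × 9.81) = 39.14 m.
Velocity heads: v₁²/2g = 2.21²/19.62 = 0.249 m; v₂²/2g = 0.65²/19.62 = 0.022 m.
Total head H = z₁ + ψ₁ + v₁²/2g = 266.84 + 39.14 + 0.249 = 306.23 m.
ψ₂ = H − z₂ − v₂²/2g = 306.23 − 265.69 − 0.022 = 40.52 m.
P₂ = ρgψ₂ = 1000 × 9.81 × 40.52 ≈ 398 kPa.

P₂ ≈ 398 kPa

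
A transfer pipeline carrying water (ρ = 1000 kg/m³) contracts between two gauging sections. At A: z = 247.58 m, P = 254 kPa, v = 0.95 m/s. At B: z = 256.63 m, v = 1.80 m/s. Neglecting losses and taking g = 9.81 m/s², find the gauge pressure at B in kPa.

Pressure head at A: ψ₁ = P₁/(ρg) = 254×1000 / (1000 × 9.81) = 25.89 m.
Velocity heads: v₁²/2g = 0.95²/19.62 = 0.046 m; v₂²/2g = 1.80²/19.62 = 0.165 m.
Total head H = z₁ + ψ₁ + v₁²/2g = 247.58 + 25.89 + 0.046 = 273.52 m.
ψ₂ = H − z₂ − v₂²/2g = 273.52 − 256.63 − 0.165 = 16.72 m.
P₂ = ρgψ₂ = 1000 × 9.81 × 16.72 ≈ 164 kPa.

P₂ ≈ 164 kPa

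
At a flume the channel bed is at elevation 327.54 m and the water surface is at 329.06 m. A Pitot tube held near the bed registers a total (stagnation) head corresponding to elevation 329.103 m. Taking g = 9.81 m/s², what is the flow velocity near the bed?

Near the bed, under hydrostatic conditions, the piezometric head (z + ψ) equals the free-surface elevation, 329.06 m.
Velocity head = total − piezometric = 329.103 − 329.06 = 0.043 m.
v = √(2g·h_v) = √(2 × 9.81 × 0.043) = 0.919 m/s.

v ≈ 0.919 m/s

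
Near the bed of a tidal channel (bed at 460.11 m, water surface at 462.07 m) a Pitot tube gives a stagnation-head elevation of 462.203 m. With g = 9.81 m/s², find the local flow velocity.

v ≈ 1.62 m/s

Near the bed, under hydrostatic conditions, the piezometric head (z + ψ) equals the free-surface elevation, 462.07 m.
Velocity head = total − piezometric = 462.203 − 462.07 = 0.133 m.
v = √(2g·h_v) = √(2 × 9.81 × 0.133) = 1.62 m/s.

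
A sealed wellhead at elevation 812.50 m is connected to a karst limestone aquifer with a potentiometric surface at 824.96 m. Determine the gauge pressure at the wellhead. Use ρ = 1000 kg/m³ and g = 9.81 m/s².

Head above the cap: Δh = 824.96 − 812.50 = 12.46 m.
P = ρgΔh = 1000 × 9.81 × 12.46 = 122233 Pa ≈ 122 kPa.

P ≈ 122 kPa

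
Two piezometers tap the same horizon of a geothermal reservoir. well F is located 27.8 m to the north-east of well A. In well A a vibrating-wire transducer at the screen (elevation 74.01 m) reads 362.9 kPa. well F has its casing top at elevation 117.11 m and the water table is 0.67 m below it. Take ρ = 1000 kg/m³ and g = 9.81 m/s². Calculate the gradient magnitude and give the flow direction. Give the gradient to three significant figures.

i ≈ 0.196; groundwater flows toward the south-west

Pressure head at well A: ψ = P/(ρg) = 362.9×1000 / (1000 × 9.81) = 36.99 m.
Total head at well A: h = z + ψ = 74.01 + 36.99 = 111.00 m.
Total head at well F: h = 117.11 − 0.67 = 116.44 m.
Head difference: h(well A) − h(well F) = 111.00 − 116.44 = -5.44 m.
Hydraulic gradient: i = |Δh| / L = 5.44 / 27.8 = 0.196.
Flow is from higher to lower head: from well F toward well A, i.e. toward the south-west.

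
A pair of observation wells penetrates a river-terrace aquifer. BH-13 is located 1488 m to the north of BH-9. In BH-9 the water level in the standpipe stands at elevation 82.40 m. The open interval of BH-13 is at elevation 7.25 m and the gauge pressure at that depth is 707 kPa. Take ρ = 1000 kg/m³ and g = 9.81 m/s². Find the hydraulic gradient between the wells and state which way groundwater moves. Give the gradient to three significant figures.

Total head at BH-9: h = 82.40 m (water level in the piezometer is the total head).
Pressure head at BH-13: ψ = P/(ρg) = 707×1000 / (1000 × 9.81) = 72.07 m.
Total head at BH-13: h = z + ψ = 7.25 + 72.07 = 79.32 m.
Head difference: h(BH-9) − h(BH-13) = 82.40 − 79.32 = 3.08 m.
Hydraulic gradient: i = |Δh| / L = 3.08 / 1488 = 0.00207.
Flow is from higher to lower head: from BH-9 toward BH-13, i.e. toward the north.

i ≈ 0.00207; groundwater flows toward the north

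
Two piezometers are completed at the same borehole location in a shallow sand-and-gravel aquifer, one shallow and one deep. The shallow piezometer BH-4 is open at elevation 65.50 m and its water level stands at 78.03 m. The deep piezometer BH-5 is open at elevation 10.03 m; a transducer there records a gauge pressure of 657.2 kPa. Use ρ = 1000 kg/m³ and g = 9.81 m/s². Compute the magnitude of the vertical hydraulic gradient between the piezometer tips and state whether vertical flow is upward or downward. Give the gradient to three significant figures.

|i_v| ≈ 0.0182; vertical flow is downward

Total head at BH-4: h = 78.03 m (water level in the standpipe).
Pressure head at BH-5: ψ = P/(ρg) = 657.2×1000 / (1000 × 9.81) = 66.99 m.
Total head at BH-5: h = z + ψ = 10.03 + 66.99 = 77.02 m.
Δh = h(BH-4) − h(BH-5) = 78.03 − 77.02 = 1.01 m.
Vertical separation Δz = 65.50 − 10.03 = 55.47 m.
|i_v| = |Δh| / Δz = 1.01 / 55.47 = 0.0182.
Head is higher in the shallow piezometer, so vertical flow is downward (recharge condition).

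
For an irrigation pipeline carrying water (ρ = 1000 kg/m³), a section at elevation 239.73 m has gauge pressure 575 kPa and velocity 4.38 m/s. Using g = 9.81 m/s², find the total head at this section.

h ≈ 299.32 m

Pressure head ψ = P/(ρg) = 575×1000 / (1000 × 9.81) = 58.61 m.
Velocity head = v²/(2g) = 4.38² / (2 × 9.81) = 0.978 m.
h = z + ψ + v²/(2g) = 239.73 + 58.61 + 0.978 = 299.32 m.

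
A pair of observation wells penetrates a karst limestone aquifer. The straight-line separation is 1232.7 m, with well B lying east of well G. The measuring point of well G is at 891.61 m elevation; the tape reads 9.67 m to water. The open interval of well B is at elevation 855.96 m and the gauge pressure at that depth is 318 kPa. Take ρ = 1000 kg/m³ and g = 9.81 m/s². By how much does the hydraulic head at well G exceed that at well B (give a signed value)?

Δh ≈ -6.44 m

Total head at well G: h = 891.61 − 9.67 = 881.94 m.
Pressure head at well B: ψ = P/(ρg) = 318×1000 / (1000 × 9.81) = 32.42 m.
Total head at well B: h = z + ψ = 855.96 + 32.42 = 888.38 m.
Head difference: h(well G) − h(well B) = 881.94 − 888.38 = -6.44 m.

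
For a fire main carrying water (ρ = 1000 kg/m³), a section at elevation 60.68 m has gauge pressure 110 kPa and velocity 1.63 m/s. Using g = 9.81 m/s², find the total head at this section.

h ≈ 72.03 m

Pressure head ψ = P/(ρg) = 110×1000 / (1000 × 9.81) = 11.21 m.
Velocity head = v²/(2g) = 1.63² / (2 × 9.81) = 0.135 m.
h = z + ψ + v²/(2g) = 60.68 + 11.21 + 0.135 = 72.03 m.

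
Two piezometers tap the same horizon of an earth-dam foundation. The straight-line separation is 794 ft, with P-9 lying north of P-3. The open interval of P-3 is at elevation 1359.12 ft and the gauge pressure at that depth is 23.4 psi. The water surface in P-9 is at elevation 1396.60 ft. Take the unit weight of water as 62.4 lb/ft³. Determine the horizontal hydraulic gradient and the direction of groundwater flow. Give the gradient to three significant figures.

i ≈ 0.0208; groundwater flows toward the north

Pressure head at P-3: ψ = 144·P/γ = 144 × 23.4 / 62.4 = 54.00 ft.
Total head at P-3: h = z + ψ = 1359.12 + 54.00 = 1413.12 ft.
Total head at P-9: h = 1396.60 ft (water level in the piezometer is the total head).
Head difference: h(P-3) − h(P-9) = 1413.12 − 1396.60 = 16.52 ft.
Hydraulic gradient: i = |Δh| / L = 16.52 / 794 = 0.0208.
Flow is from higher to lower head: from P-3 toward P-9, i.e. toward the north.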